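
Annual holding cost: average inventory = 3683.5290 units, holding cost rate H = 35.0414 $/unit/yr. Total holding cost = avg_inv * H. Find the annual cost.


Cost = 3683.5290 * 35.0414 = 129076.0131

129076.0131 $/yr


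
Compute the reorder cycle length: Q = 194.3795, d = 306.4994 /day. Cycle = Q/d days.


Cycle = 194.3795 / 306.4994 = 0.6342

0.6342 days


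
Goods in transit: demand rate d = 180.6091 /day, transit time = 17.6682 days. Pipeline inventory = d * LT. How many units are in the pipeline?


Pipeline = 180.6091 * 17.6682 = 3191.0377

3191.0377 units


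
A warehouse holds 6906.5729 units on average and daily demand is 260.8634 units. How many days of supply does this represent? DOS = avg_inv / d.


DOS = 6906.5729 / 260.8634 = 26.4758

26.4758 days


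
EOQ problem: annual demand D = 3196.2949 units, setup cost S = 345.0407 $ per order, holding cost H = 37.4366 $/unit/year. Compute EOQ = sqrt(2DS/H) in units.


2*D*S = 2 * 3196.2949 * 345.0407 = 2205703.6594
2*D*S/H = 58918.3756
EOQ = sqrt(58918.3756) = 242.7311

242.7311 units


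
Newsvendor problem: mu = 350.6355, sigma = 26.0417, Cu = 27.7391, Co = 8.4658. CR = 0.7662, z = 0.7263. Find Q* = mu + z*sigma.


CR = Cu/(Cu+Co) = 27.7391/(27.7391+8.4658) = 0.7662
z = 0.7263
Q* = 350.6355 + 0.7263 * 26.0417 = 369.5496

369.5496 units


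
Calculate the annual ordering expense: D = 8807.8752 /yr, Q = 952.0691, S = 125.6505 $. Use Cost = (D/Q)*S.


Number of orders = D/Q = 9.2513
Cost = 9.2513 * 125.6505 = 1162.4303

1162.4303 $/yr


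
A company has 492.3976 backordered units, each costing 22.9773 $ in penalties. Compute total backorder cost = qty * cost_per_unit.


Total = 492.3976 * 22.9773 = 11313.9674

11313.9674 $


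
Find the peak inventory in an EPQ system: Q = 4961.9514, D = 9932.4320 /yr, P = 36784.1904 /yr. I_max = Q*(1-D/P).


D/P = 0.2700
1 - D/P = 0.7300
I_max = 4961.9514 * 0.7300 = 3622.1300

3622.1300 units


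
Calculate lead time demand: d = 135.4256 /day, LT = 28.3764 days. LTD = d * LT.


LTD = 135.4256 * 28.3764 = 3842.8910

3842.8910 units


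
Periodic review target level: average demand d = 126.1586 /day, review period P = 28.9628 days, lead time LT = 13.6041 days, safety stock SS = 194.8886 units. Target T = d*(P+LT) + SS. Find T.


P + LT = 42.5669
d*(P+LT) = 126.1586 * 42.5669 = 5370.1805
T = 5370.1805 + 194.8886 = 5565.0691

5565.0691 units


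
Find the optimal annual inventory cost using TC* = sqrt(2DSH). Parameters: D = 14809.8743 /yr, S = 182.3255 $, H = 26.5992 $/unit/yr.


2*D*S*H = 143647263.2432
TC* = sqrt(143647263.2432) = 11985.2936

11985.2936 $/yr


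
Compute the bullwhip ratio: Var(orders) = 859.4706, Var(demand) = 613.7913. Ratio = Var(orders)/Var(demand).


BW = 859.4706 / 613.7913 = 1.4003

1.4003


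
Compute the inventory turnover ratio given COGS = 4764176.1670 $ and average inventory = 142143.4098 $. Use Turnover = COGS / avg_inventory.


Turnover = 4764176.1670 / 142143.4098 = 33.5167

33.5167


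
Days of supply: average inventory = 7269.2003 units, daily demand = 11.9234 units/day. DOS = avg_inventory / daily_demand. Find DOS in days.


DOS = 7269.2003 / 11.9234 = 609.6583

609.6583 days


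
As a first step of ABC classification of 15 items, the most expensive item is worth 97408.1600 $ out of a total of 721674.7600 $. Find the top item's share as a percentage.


Top item = 97408.1600
Total = 721674.7600
Percentage = 97408.1600 / 721674.7600 * 100 = 13.4975

13.4975%


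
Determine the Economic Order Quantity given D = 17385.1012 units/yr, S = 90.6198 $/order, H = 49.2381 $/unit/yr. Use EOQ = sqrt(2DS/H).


2*D*S = 2 * 17385.1012 * 90.6198 = 3150868.7874
2*D*S/H = 63992.4934
EOQ = sqrt(63992.4934) = 252.9674

252.9674 units


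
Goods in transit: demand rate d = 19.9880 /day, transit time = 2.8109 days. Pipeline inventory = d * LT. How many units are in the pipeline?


Pipeline = 19.9880 * 2.8109 = 56.1843

56.1843 units


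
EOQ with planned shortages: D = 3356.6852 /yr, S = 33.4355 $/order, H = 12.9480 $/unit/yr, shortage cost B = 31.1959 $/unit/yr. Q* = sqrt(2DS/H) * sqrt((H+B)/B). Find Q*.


sqrt(2DS/H) = 131.6658
sqrt((H+B)/B) = 1.1896
Q* = 131.6658 * 1.1896 = 156.6244

156.6244 units


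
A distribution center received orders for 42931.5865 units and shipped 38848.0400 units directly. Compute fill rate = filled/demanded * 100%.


FR = 38848.0400 / 42931.5865 * 100 = 90.4882

90.4882%


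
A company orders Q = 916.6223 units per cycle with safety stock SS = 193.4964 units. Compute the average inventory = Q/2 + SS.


Q/2 = 458.3111
Avg = 458.3111 + 193.4964 = 651.8075

651.8075 units


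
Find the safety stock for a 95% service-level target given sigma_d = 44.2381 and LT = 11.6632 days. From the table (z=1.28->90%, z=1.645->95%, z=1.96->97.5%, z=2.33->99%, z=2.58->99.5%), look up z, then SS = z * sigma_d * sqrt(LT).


From the table, SL = 95% corresponds to z = 1.645
sqrt(LT) = sqrt(11.6632) = 3.4151
SS = 1.645 * 44.2381 * 3.4151 = 248.5257

248.5257 units


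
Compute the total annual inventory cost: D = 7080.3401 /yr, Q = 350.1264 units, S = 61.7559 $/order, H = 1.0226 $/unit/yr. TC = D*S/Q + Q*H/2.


Ordering cost = D*S/Q = 1248.8426
Holding cost = Q*H/2 = 179.0196
TC = 1248.8426 + 179.0196 = 1427.8623

1427.8623 $/yr


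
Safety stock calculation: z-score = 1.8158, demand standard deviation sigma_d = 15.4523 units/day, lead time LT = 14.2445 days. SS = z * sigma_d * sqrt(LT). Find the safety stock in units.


sqrt(LT) = sqrt(14.2445) = 3.7742
SS = 1.8158 * 15.4523 * 3.7742 = 105.8973

105.8973 units


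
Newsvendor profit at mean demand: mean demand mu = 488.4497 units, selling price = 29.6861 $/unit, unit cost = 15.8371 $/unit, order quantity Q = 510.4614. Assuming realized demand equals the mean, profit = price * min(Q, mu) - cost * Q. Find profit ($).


Sales at mu = min(510.4614, 488.4497) = 488.4497
Revenue = 29.6861 * 488.4497 = 14500.1666
Total cost = 15.8371 * 510.4614 = 8084.2282
Profit = 14500.1666 - 8084.2282 = 6415.9384

6415.9384 $


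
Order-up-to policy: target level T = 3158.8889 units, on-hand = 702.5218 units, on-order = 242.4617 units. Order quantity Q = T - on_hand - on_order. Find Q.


Inventory position = OH + OO = 702.5218 + 242.4617 = 944.9835
Q = 3158.8889 - 944.9835 = 2213.9054

2213.9054 units


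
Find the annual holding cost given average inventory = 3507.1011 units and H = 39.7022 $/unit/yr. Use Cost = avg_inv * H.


Cost = 3507.1011 * 39.7022 = 139239.6293

139239.6293 $/yr


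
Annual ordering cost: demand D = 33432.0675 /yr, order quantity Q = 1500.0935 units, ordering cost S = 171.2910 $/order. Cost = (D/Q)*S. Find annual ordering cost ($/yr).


Number of orders = D/Q = 22.2867
Cost = 22.2867 * 171.2910 = 3817.5036

3817.5036 $/yr


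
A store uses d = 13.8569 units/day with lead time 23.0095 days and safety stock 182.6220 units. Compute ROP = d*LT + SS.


d*LT = 13.8569 * 23.0095 = 318.8403
ROP = 318.8403 + 182.6220 = 501.4623

501.4623 units


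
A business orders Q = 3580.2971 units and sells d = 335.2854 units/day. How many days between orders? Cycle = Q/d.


Cycle = 3580.2971 / 335.2854 = 10.6784

10.6784 days


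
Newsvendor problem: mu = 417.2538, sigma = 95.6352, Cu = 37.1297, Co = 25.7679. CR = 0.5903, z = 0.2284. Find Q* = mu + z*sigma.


CR = Cu/(Cu+Co) = 37.1297/(37.1297+25.7679) = 0.5903
z = 0.2284
Q* = 417.2538 + 0.2284 * 95.6352 = 439.0969

439.0969 units


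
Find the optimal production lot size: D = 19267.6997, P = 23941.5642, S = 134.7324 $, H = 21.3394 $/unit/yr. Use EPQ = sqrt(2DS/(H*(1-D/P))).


1 - D/P = 1 - 0.8048 = 0.1952
H*(1-D/P) = 4.1659
2DS = 5191966.8461
EPQ = sqrt(1246310.0870) = 1116.3826

1116.3826 units


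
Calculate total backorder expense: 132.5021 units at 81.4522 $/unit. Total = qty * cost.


Total = 132.5021 * 81.4522 = 10792.5875

10792.5875 $


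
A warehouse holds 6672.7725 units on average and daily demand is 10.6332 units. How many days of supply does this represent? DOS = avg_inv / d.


DOS = 6672.7725 / 10.6332 = 627.5413

627.5413 days


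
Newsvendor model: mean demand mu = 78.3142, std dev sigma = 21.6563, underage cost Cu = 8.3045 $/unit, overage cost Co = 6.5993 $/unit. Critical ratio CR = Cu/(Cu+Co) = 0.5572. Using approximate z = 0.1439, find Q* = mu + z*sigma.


CR = Cu/(Cu+Co) = 8.3045/(8.3045+6.5993) = 0.5572
z = 0.1439
Q* = 78.3142 + 0.1439 * 21.6563 = 81.4305

81.4305 units


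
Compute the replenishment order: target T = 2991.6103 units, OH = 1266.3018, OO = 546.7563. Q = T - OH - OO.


Inventory position = OH + OO = 1266.3018 + 546.7563 = 1813.0581
Q = 2991.6103 - 1813.0581 = 1178.5522

1178.5522 units


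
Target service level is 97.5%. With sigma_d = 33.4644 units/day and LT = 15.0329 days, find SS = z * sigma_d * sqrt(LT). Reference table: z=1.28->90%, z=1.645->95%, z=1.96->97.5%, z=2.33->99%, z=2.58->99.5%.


From the table, SL = 97.5% corresponds to z = 1.96
sqrt(LT) = sqrt(15.0329) = 3.8772
SS = 1.96 * 33.4644 * 3.8772 = 254.3083

254.3083 units


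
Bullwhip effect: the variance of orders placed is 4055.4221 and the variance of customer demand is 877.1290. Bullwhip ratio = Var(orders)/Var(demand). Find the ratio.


BW = 4055.4221 / 877.1290 = 4.6235

4.6235


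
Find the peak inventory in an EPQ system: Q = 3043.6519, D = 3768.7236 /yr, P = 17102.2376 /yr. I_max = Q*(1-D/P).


D/P = 0.2204
1 - D/P = 0.7796
I_max = 3043.6519 * 0.7796 = 2372.9395

2372.9395 units


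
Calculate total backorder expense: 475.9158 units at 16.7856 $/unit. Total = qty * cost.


Total = 475.9158 * 16.7856 = 7988.5323

7988.5323 $


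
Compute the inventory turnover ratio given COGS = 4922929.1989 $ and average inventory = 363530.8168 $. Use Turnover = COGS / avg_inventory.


Turnover = 4922929.1989 / 363530.8168 = 13.5420

13.5420


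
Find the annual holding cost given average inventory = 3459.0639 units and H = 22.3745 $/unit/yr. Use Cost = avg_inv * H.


Cost = 3459.0639 * 22.3745 = 77394.8252

77394.8252 $/yr


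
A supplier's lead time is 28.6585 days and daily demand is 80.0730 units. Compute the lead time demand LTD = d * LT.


LTD = 80.0730 * 28.6585 = 2294.7721

2294.7721 units


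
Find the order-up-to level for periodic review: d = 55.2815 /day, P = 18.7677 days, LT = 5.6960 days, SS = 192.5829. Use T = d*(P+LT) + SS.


P + LT = 24.4637
d*(P+LT) = 55.2815 * 24.4637 = 1352.3900
T = 1352.3900 + 192.5829 = 1544.9729

1544.9729 units


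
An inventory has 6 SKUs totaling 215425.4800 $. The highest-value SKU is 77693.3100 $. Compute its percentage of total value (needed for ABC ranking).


Top item = 77693.3100
Total = 215425.4800
Percentage = 77693.3100 / 215425.4800 * 100 = 36.0651

36.0651%


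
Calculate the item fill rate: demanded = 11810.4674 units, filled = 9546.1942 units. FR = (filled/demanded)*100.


FR = 9546.1942 / 11810.4674 * 100 = 80.8283

80.8283%


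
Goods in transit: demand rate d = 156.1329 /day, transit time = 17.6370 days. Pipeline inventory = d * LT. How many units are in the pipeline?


Pipeline = 156.1329 * 17.6370 = 2753.7160

2753.7160 units


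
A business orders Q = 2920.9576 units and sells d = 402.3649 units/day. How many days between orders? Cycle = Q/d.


Cycle = 2920.9576 / 402.3649 = 7.2595

7.2595 days


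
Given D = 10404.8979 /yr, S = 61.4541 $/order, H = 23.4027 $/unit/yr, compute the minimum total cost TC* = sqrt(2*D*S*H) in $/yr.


2*D*S*H = 29928479.0541
TC* = sqrt(29928479.0541) = 5470.6927

5470.6927 $/yr


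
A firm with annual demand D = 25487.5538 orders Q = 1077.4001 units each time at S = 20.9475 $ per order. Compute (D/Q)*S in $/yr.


Number of orders = D/Q = 23.6565
Cost = 23.6565 * 20.9475 = 495.5453

495.5453 $/yr


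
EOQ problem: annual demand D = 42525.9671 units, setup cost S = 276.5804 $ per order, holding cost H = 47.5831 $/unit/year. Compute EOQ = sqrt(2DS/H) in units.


2*D*S = 2 * 42525.9671 * 276.5804 = 23523697.9818
2*D*S/H = 494370.8582
EOQ = sqrt(494370.8582) = 703.1151

703.1151 units


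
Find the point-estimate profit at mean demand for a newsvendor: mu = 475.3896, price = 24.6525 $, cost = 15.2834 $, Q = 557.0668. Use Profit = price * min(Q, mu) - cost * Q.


Sales at mu = min(557.0668, 475.3896) = 475.3896
Revenue = 24.6525 * 475.3896 = 11719.5421
Total cost = 15.2834 * 557.0668 = 8513.8747
Profit = 11719.5421 - 8513.8747 = 3205.6674

3205.6674 $


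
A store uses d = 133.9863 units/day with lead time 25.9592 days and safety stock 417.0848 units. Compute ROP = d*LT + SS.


d*LT = 133.9863 * 25.9592 = 3478.1772
ROP = 3478.1772 + 417.0848 = 3895.2620

3895.2620 units


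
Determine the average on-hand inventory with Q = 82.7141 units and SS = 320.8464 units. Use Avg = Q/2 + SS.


Q/2 = 41.3571
Avg = 41.3571 + 320.8464 = 362.2035

362.2035 units


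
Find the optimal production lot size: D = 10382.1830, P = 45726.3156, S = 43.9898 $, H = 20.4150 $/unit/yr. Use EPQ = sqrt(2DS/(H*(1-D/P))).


1 - D/P = 1 - 0.2271 = 0.7729
H*(1-D/P) = 15.7798
2DS = 913420.3075
EPQ = sqrt(57885.5495) = 240.5942

240.5942 units


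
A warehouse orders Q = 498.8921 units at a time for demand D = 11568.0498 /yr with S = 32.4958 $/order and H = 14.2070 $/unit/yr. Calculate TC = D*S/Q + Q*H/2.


Ordering cost = D*S/Q = 753.4957
Holding cost = Q*H/2 = 3543.8800
TC = 753.4957 + 3543.8800 = 4297.3757

4297.3757 $/yr


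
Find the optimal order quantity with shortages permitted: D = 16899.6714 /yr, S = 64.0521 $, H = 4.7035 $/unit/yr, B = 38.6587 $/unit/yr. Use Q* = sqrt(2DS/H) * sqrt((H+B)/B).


sqrt(2DS/H) = 678.4381
sqrt((H+B)/B) = 1.0591
Q* = 678.4381 * 1.0591 = 718.5256

718.5256 units


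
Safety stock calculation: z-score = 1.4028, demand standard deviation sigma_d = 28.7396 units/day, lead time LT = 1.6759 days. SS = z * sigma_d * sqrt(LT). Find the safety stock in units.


sqrt(LT) = sqrt(1.6759) = 1.2946
SS = 1.4028 * 28.7396 * 1.2946 = 52.1916

52.1916 units


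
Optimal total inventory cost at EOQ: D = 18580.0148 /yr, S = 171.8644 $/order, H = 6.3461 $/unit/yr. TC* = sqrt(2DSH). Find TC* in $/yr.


2*D*S*H = 40529280.0179
TC* = sqrt(40529280.0179) = 6366.2611

6366.2611 $/yr


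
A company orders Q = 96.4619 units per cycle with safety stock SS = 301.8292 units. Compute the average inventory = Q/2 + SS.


Q/2 = 48.2309
Avg = 48.2309 + 301.8292 = 350.0602

350.0602 units


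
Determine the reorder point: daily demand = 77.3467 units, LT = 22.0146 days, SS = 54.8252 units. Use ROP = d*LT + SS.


d*LT = 77.3467 * 22.0146 = 1702.7567
ROP = 1702.7567 + 54.8252 = 1757.5819

1757.5819 units


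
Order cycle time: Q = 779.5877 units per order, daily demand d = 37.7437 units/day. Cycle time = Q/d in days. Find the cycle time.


Cycle = 779.5877 / 37.7437 = 20.6548

20.6548 days


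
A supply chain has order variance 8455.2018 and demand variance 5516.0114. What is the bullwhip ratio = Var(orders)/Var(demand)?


BW = 8455.2018 / 5516.0114 = 1.5328

1.5328


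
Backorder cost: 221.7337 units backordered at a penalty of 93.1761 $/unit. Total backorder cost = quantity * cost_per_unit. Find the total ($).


Total = 221.7337 * 93.1761 = 20660.2814

20660.2814 $


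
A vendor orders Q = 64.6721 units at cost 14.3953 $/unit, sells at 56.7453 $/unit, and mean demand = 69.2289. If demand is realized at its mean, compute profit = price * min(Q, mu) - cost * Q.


Sales at mu = min(64.6721, 69.2289) = 64.6721
Revenue = 56.7453 * 64.6721 = 3669.8377
Total cost = 14.3953 * 64.6721 = 930.9743
Profit = 3669.8377 - 930.9743 = 2738.8634

2738.8634 $


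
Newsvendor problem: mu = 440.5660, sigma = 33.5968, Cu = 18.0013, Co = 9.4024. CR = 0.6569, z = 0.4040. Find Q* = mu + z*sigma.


CR = Cu/(Cu+Co) = 18.0013/(18.0013+9.4024) = 0.6569
z = 0.4040
Q* = 440.5660 + 0.4040 * 33.5968 = 454.1391

454.1391 units


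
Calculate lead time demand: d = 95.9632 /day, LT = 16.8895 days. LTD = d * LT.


LTD = 95.9632 * 16.8895 = 1620.7705

1620.7705 units


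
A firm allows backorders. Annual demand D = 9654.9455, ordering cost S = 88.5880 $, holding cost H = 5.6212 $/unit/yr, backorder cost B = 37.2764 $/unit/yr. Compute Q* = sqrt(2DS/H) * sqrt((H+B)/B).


sqrt(2DS/H) = 551.6490
sqrt((H+B)/B) = 1.0728
Q* = 551.6490 * 1.0728 = 591.7828

591.7828 units


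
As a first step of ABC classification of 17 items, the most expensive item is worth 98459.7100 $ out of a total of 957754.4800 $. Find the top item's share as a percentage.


Top item = 98459.7100
Total = 957754.4800
Percentage = 98459.7100 / 957754.4800 * 100 = 10.2803

10.2803%


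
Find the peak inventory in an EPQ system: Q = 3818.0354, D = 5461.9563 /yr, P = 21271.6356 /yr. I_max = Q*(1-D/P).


D/P = 0.2568
1 - D/P = 0.7432
I_max = 3818.0354 * 0.7432 = 2837.6716

2837.6716 units


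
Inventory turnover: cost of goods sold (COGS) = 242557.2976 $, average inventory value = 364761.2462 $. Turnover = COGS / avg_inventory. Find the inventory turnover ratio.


Turnover = 242557.2976 / 364761.2462 = 0.6650

0.6650


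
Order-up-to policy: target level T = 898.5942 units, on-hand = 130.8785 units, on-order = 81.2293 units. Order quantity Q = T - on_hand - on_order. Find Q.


Inventory position = OH + OO = 130.8785 + 81.2293 = 212.1078
Q = 898.5942 - 212.1078 = 686.4864

686.4864 units


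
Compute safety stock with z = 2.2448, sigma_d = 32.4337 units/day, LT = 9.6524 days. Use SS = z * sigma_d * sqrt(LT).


sqrt(LT) = sqrt(9.6524) = 3.1068
SS = 2.2448 * 32.4337 * 3.1068 = 226.1996

226.1996 units


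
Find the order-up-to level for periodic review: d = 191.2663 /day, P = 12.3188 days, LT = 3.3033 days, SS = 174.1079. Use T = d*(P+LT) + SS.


P + LT = 15.6221
d*(P+LT) = 191.2663 * 15.6221 = 2987.9813
T = 2987.9813 + 174.1079 = 3162.0892

3162.0892 units


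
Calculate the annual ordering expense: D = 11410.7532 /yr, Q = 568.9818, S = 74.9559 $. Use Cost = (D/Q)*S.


Number of orders = D/Q = 20.0547
Cost = 20.0547 * 74.9559 = 1503.2173

1503.2173 $/yr


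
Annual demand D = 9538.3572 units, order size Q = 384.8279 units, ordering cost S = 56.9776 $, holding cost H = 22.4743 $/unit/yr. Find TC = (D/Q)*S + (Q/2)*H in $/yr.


Ordering cost = D*S/Q = 1412.2487
Holding cost = Q*H/2 = 4324.3688
TC = 1412.2487 + 4324.3688 = 5736.6175

5736.6175 $/yr


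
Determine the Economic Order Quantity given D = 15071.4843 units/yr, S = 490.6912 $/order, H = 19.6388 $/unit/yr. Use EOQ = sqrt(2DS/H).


2*D*S = 2 * 15071.4843 * 490.6912 = 14790889.4339
2*D*S/H = 753146.2938
EOQ = sqrt(753146.2938) = 867.8400

867.8400 units


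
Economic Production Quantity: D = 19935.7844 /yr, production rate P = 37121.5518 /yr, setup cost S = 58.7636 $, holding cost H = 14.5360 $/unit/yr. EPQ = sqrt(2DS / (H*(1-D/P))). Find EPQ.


1 - D/P = 1 - 0.5370 = 0.4630
H*(1-D/P) = 6.7296
2DS = 2342996.9203
EPQ = sqrt(348164.1070) = 590.0543

590.0543 units


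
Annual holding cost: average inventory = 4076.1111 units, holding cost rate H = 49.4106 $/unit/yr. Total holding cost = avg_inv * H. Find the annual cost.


Cost = 4076.1111 * 49.4106 = 201403.0951

201403.0951 $/yr


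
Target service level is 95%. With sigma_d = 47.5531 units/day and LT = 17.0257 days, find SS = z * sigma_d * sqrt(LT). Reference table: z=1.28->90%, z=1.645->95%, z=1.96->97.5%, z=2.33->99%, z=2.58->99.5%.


From the table, SL = 95% corresponds to z = 1.645
sqrt(LT) = sqrt(17.0257) = 4.1262
SS = 1.645 * 47.5531 * 4.1262 = 322.7730

322.7730 units


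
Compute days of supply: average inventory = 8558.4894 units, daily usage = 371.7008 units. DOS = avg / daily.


DOS = 8558.4894 / 371.7008 = 23.0252

23.0252 days


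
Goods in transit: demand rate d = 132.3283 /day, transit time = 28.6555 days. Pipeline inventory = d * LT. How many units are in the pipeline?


Pipeline = 132.3283 * 28.6555 = 3791.9336

3791.9336 units


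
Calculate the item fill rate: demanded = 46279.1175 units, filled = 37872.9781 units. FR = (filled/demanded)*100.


FR = 37872.9781 / 46279.1175 * 100 = 81.8360

81.8360%


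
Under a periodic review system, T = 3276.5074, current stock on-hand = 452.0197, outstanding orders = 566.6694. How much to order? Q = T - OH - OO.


Inventory position = OH + OO = 452.0197 + 566.6694 = 1018.6891
Q = 3276.5074 - 1018.6891 = 2257.8183

2257.8183 units


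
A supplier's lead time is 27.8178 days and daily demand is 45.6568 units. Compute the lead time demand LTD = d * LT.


LTD = 45.6568 * 27.8178 = 1270.0717

1270.0717 units


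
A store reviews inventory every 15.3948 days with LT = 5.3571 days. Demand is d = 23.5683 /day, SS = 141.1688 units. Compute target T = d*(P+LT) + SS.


P + LT = 20.7519
d*(P+LT) = 23.5683 * 20.7519 = 489.0870
T = 489.0870 + 141.1688 = 630.2558

630.2558 units


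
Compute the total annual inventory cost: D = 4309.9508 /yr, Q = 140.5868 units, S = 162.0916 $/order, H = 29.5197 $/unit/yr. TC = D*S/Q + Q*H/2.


Ordering cost = D*S/Q = 4969.2206
Holding cost = Q*H/2 = 2075.0401
TC = 4969.2206 + 2075.0401 = 7044.2607

7044.2607 $/yr


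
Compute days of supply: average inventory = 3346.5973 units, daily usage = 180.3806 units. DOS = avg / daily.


DOS = 3346.5973 / 180.3806 = 18.5530

18.5530 days


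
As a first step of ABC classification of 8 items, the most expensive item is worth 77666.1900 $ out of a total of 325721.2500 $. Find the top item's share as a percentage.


Top item = 77666.1900
Total = 325721.2500
Percentage = 77666.1900 / 325721.2500 * 100 = 23.8444

23.8444%


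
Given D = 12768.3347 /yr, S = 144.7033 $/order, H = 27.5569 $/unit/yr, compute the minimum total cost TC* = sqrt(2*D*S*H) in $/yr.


2*D*S*H = 101829368.3377
TC* = sqrt(101829368.3377) = 10091.0539

10091.0539 $/yr


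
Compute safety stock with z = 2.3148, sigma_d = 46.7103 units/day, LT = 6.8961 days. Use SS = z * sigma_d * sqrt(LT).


sqrt(LT) = sqrt(6.8961) = 2.6260
SS = 2.3148 * 46.7103 * 2.6260 = 283.9409

283.9409 units


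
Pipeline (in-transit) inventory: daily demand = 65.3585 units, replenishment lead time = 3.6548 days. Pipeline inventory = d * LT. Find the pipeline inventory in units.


Pipeline = 65.3585 * 3.6548 = 238.8722

238.8722 units


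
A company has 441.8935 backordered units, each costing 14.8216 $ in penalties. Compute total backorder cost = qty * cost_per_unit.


Total = 441.8935 * 14.8216 = 6549.5687

6549.5687 $


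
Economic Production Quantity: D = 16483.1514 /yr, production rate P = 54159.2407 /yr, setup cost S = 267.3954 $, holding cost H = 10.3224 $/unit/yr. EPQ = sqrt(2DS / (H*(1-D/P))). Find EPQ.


1 - D/P = 1 - 0.3043 = 0.6957
H*(1-D/P) = 7.1808
2DS = 8815037.7237
EPQ = sqrt(1227581.2328) = 1107.9626

1107.9626 units


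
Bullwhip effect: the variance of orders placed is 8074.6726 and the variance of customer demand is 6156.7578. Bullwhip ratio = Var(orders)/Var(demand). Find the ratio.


BW = 8074.6726 / 6156.7578 = 1.3115

1.3115


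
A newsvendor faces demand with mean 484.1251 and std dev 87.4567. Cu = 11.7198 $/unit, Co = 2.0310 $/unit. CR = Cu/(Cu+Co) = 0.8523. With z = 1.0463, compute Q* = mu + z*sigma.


CR = Cu/(Cu+Co) = 11.7198/(11.7198+2.0310) = 0.8523
z = 1.0463
Q* = 484.1251 + 1.0463 * 87.4567 = 575.6310

575.6310 units


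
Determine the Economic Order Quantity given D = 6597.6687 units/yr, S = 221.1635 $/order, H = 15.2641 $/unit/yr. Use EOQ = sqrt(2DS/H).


2*D*S = 2 * 6597.6687 * 221.1635 = 2918327.0031
2*D*S/H = 191188.9337
EOQ = sqrt(191188.9337) = 437.2516

437.2516 units


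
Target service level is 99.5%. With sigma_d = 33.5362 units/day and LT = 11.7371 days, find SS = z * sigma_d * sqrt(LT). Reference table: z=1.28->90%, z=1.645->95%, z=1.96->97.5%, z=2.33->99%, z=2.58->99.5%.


From the table, SL = 99.5% corresponds to z = 2.58
sqrt(LT) = sqrt(11.7371) = 3.4259
SS = 2.58 * 33.5362 * 3.4259 = 296.4244

296.4244 units


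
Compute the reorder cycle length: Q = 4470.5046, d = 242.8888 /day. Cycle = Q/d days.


Cycle = 4470.5046 / 242.8888 = 18.4056

18.4056 days


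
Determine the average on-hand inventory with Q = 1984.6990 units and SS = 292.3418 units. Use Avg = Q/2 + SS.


Q/2 = 992.3495
Avg = 992.3495 + 292.3418 = 1284.6913

1284.6913 units


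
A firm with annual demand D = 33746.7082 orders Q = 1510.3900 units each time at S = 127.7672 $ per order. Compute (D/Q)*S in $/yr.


Number of orders = D/Q = 22.3430
Cost = 22.3430 * 127.7672 = 2854.7080

2854.7080 $/yr


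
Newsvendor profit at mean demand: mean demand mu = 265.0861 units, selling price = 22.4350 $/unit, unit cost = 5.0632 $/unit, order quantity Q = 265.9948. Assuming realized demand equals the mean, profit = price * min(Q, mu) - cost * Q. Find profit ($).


Sales at mu = min(265.9948, 265.0861) = 265.0861
Revenue = 22.4350 * 265.0861 = 5947.2067
Total cost = 5.0632 * 265.9948 = 1346.7849
Profit = 5947.2067 - 1346.7849 = 4600.4218

4600.4218 $


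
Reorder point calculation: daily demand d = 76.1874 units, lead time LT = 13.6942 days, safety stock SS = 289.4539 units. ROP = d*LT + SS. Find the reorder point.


d*LT = 76.1874 * 13.6942 = 1043.3255
ROP = 1043.3255 + 289.4539 = 1332.7794

1332.7794 units


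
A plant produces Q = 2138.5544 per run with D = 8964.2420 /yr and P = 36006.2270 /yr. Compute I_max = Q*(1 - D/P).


D/P = 0.2490
1 - D/P = 0.7510
I_max = 2138.5544 * 0.7510 = 1606.1321

1606.1321 units


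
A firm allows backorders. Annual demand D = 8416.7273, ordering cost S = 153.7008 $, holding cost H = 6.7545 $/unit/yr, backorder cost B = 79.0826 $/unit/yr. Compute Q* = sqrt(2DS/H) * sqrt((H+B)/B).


sqrt(2DS/H) = 618.9108
sqrt((H+B)/B) = 1.0418
Q* = 618.9108 * 1.0418 = 644.8002

644.8002 units


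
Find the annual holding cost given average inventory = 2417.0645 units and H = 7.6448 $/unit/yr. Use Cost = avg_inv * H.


Cost = 2417.0645 * 7.6448 = 18477.9747

18477.9747 $/yr


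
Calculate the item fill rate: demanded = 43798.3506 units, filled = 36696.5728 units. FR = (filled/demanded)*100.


FR = 36696.5728 / 43798.3506 * 100 = 83.7853

83.7853%


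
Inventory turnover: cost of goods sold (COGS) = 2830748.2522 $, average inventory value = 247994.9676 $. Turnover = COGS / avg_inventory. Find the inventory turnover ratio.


Turnover = 2830748.2522 / 247994.9676 = 11.4145

11.4145


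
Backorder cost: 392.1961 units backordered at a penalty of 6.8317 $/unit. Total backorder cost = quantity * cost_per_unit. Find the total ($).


Total = 392.1961 * 6.8317 = 2679.3661

2679.3661 $


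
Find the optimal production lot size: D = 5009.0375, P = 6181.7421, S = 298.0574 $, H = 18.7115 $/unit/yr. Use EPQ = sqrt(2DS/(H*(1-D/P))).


1 - D/P = 1 - 0.8103 = 0.1897
H*(1-D/P) = 3.5497
2DS = 2985961.3875
EPQ = sqrt(841197.2365) = 917.1681

917.1681 units


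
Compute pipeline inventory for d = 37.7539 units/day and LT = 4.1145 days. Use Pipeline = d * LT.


Pipeline = 37.7539 * 4.1145 = 155.3384

155.3384 units


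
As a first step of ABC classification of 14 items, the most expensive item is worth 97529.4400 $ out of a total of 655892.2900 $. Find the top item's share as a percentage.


Top item = 97529.4400
Total = 655892.2900
Percentage = 97529.4400 / 655892.2900 * 100 = 14.8697

14.8697%


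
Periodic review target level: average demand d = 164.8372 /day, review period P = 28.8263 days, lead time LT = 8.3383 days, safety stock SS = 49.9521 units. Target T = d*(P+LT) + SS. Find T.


P + LT = 37.1646
d*(P+LT) = 164.8372 * 37.1646 = 6126.1086
T = 6126.1086 + 49.9521 = 6176.0607

6176.0607 units


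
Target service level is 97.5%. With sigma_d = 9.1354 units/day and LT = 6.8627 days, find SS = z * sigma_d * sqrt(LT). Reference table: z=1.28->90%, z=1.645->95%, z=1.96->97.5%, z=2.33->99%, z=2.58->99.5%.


From the table, SL = 97.5% corresponds to z = 1.96
sqrt(LT) = sqrt(6.8627) = 2.6197
SS = 1.96 * 9.1354 * 2.6197 = 46.9063

46.9063 units


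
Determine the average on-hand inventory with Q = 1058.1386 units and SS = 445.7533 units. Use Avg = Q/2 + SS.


Q/2 = 529.0693
Avg = 529.0693 + 445.7533 = 974.8226

974.8226 units


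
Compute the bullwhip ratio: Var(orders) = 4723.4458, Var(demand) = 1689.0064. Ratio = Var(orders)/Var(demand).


BW = 4723.4458 / 1689.0064 = 2.7966

2.7966


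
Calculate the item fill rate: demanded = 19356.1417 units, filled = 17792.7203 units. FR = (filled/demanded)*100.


FR = 17792.7203 / 19356.1417 * 100 = 91.9229

91.9229%


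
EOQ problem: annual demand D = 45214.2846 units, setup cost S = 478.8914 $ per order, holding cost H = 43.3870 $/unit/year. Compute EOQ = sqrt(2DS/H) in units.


2*D*S = 2 * 45214.2846 * 478.8914 = 43305464.1042
2*D*S/H = 998120.7298
EOQ = sqrt(998120.7298) = 999.0599

999.0599 units


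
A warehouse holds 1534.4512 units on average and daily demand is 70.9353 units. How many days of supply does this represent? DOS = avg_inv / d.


DOS = 1534.4512 / 70.9353 = 21.6317

21.6317 days


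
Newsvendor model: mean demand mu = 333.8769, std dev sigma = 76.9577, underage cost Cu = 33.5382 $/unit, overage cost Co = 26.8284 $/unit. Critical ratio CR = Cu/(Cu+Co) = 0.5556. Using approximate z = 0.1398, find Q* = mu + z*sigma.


CR = Cu/(Cu+Co) = 33.5382/(33.5382+26.8284) = 0.5556
z = 0.1398
Q* = 333.8769 + 0.1398 * 76.9577 = 344.6356

344.6356 units


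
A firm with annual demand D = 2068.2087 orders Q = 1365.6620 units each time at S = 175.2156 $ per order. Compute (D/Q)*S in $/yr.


Number of orders = D/Q = 1.5144
Cost = 1.5144 * 175.2156 = 265.3529

265.3529 $/yr


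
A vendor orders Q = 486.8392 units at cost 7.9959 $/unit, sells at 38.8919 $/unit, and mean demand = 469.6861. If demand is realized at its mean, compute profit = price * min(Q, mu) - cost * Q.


Sales at mu = min(486.8392, 469.6861) = 469.6861
Revenue = 38.8919 * 469.6861 = 18266.9848
Total cost = 7.9959 * 486.8392 = 3892.7176
Profit = 18266.9848 - 3892.7176 = 14374.2673

14374.2673 $


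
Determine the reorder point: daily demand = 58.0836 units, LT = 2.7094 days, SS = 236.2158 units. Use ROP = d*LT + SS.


d*LT = 58.0836 * 2.7094 = 157.3717
ROP = 157.3717 + 236.2158 = 393.5875

393.5875 units


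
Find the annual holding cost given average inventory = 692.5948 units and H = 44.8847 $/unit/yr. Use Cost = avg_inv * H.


Cost = 692.5948 * 44.8847 = 31086.9098

31086.9098 $/yr


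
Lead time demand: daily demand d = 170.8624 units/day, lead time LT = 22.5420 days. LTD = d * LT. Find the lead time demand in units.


LTD = 170.8624 * 22.5420 = 3851.5802

3851.5802 units


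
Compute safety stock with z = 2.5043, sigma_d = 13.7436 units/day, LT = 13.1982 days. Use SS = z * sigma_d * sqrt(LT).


sqrt(LT) = sqrt(13.1982) = 3.6329
SS = 2.5043 * 13.7436 * 3.6329 = 125.0386

125.0386 units


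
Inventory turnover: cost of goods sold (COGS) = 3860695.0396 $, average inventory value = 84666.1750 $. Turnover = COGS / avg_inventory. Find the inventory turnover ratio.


Turnover = 3860695.0396 / 84666.1750 = 45.5990

45.5990


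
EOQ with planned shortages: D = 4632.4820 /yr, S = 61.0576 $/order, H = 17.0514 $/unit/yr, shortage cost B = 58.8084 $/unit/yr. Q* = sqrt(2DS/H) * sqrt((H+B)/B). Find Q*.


sqrt(2DS/H) = 182.1427
sqrt((H+B)/B) = 1.1358
Q* = 182.1427 * 1.1358 = 206.8702

206.8702 units


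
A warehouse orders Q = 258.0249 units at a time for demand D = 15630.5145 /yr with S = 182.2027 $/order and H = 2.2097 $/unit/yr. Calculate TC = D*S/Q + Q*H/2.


Ordering cost = D*S/Q = 11037.3919
Holding cost = Q*H/2 = 285.0788
TC = 11037.3919 + 285.0788 = 11322.4707

11322.4707 $/yr


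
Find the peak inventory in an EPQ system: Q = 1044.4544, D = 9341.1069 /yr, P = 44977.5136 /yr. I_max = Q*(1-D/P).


D/P = 0.2077
1 - D/P = 0.7923
I_max = 1044.4544 * 0.7923 = 827.5380

827.5380 units


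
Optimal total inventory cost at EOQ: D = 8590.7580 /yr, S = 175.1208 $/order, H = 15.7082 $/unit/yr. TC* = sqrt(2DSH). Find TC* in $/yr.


2*D*S*H = 47263473.4808
TC* = sqrt(47263473.4808) = 6874.8435

6874.8435 $/yr


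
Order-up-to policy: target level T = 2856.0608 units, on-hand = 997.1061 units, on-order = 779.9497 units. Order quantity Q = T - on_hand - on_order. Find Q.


Inventory position = OH + OO = 997.1061 + 779.9497 = 1777.0558
Q = 2856.0608 - 1777.0558 = 1079.0050

1079.0050 units


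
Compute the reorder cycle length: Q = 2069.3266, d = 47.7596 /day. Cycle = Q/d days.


Cycle = 2069.3266 / 47.7596 = 43.3280

43.3280 days


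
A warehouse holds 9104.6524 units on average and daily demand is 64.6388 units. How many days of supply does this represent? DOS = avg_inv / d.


DOS = 9104.6524 / 64.6388 = 140.8543

140.8543 days


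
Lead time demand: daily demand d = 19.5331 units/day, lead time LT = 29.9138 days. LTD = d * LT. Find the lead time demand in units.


LTD = 19.5331 * 29.9138 = 584.3092

584.3092 units


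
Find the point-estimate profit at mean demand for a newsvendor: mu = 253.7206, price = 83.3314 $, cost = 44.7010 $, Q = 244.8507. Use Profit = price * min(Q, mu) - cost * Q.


Sales at mu = min(244.8507, 253.7206) = 244.8507
Revenue = 83.3314 * 244.8507 = 20403.7516
Total cost = 44.7010 * 244.8507 = 10945.0711
Profit = 20403.7516 - 10945.0711 = 9458.6805

9458.6805 $


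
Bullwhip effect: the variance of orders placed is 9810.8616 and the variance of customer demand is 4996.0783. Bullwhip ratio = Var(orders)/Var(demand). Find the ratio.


BW = 9810.8616 / 4996.0783 = 1.9637

1.9637


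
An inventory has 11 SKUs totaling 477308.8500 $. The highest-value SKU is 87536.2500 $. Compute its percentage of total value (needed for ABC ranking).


Top item = 87536.2500
Total = 477308.8500
Percentage = 87536.2500 / 477308.8500 * 100 = 18.3395

18.3395%


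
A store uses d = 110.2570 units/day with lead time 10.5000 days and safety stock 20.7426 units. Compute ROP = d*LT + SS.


d*LT = 110.2570 * 10.5000 = 1157.6985
ROP = 1157.6985 + 20.7426 = 1178.4411

1178.4411 units


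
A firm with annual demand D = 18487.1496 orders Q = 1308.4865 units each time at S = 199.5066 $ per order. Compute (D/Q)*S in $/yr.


Number of orders = D/Q = 14.1287
Cost = 14.1287 * 199.5066 = 2818.7592

2818.7592 $/yr


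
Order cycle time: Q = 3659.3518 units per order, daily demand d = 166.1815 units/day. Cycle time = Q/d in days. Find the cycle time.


Cycle = 3659.3518 / 166.1815 = 22.0202

22.0202 days


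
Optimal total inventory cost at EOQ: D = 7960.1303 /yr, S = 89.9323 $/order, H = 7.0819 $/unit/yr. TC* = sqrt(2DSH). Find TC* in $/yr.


2*D*S*H = 10139479.5354
TC* = sqrt(10139479.5354) = 3184.2549

3184.2549 $/yr


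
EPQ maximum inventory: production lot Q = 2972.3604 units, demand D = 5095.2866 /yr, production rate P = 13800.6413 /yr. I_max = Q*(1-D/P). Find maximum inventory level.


D/P = 0.3692
1 - D/P = 0.6308
I_max = 2972.3604 * 0.6308 = 1874.9456

1874.9456 units


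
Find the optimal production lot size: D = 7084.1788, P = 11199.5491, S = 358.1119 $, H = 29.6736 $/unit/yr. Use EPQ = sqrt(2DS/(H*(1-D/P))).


1 - D/P = 1 - 0.6325 = 0.3675
H*(1-D/P) = 10.9038
2DS = 5073857.4600
EPQ = sqrt(465328.4901) = 682.1499

682.1499 units


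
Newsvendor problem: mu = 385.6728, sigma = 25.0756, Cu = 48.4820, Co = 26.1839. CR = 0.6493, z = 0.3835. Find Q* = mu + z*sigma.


CR = Cu/(Cu+Co) = 48.4820/(48.4820+26.1839) = 0.6493
z = 0.3835
Q* = 385.6728 + 0.3835 * 25.0756 = 395.2893

395.2893 units


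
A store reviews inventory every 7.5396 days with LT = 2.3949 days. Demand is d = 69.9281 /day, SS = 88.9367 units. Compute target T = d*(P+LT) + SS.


P + LT = 9.9345
d*(P+LT) = 69.9281 * 9.9345 = 694.7007
T = 694.7007 + 88.9367 = 783.6374

783.6374 units


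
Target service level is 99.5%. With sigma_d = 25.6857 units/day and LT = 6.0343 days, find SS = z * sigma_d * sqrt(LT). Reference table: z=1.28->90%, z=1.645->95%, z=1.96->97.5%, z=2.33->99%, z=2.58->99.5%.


From the table, SL = 99.5% corresponds to z = 2.58
sqrt(LT) = sqrt(6.0343) = 2.4565
SS = 2.58 * 25.6857 * 2.4565 = 162.7888

162.7888 units


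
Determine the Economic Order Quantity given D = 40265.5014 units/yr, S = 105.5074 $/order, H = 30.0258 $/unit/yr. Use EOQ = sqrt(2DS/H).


2*D*S = 2 * 40265.5014 * 105.5074 = 8496616.7248
2*D*S/H = 282977.1971
EOQ = sqrt(282977.1971) = 531.9560

531.9560 units


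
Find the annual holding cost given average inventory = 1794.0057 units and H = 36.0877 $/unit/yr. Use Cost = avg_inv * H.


Cost = 1794.0057 * 36.0877 = 64741.5395

64741.5395 $/yr


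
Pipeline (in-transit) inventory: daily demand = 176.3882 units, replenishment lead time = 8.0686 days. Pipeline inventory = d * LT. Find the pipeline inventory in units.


Pipeline = 176.3882 * 8.0686 = 1423.2058

1423.2058 units


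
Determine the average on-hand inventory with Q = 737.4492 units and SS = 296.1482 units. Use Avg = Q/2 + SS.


Q/2 = 368.7246
Avg = 368.7246 + 296.1482 = 664.8728

664.8728 units


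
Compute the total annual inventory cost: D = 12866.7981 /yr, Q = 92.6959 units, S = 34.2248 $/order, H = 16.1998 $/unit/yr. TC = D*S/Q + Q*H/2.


Ordering cost = D*S/Q = 4750.6264
Holding cost = Q*H/2 = 750.8275
TC = 4750.6264 + 750.8275 = 5501.4539

5501.4539 $/yr


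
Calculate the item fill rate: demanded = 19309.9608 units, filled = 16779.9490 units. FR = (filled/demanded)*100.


FR = 16779.9490 / 19309.9608 * 100 = 86.8979

86.8979%


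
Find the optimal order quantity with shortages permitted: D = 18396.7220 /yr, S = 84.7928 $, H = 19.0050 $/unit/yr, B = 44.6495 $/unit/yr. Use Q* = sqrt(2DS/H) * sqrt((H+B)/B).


sqrt(2DS/H) = 405.1639
sqrt((H+B)/B) = 1.1940
Q* = 405.1639 * 1.1940 = 483.7679

483.7679 units


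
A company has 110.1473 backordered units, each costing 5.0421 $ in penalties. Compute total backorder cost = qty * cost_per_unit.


Total = 110.1473 * 5.0421 = 555.3737

555.3737 $


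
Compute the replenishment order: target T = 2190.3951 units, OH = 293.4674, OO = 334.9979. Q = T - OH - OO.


Inventory position = OH + OO = 293.4674 + 334.9979 = 628.4653
Q = 2190.3951 - 628.4653 = 1561.9298

1561.9298 units


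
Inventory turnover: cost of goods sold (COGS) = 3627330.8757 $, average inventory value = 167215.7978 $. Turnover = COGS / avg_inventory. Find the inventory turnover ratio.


Turnover = 3627330.8757 / 167215.7978 = 21.6925

21.6925


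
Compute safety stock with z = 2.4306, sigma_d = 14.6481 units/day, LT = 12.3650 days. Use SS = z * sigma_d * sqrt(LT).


sqrt(LT) = sqrt(12.3650) = 3.5164
SS = 2.4306 * 14.6481 * 3.5164 = 125.1964

125.1964 units


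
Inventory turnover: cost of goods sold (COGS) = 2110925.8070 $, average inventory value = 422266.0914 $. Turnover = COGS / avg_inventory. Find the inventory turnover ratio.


Turnover = 2110925.8070 / 422266.0914 = 4.9990

4.9990


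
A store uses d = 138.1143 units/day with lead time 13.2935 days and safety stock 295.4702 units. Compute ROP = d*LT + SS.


d*LT = 138.1143 * 13.2935 = 1836.0224
ROP = 1836.0224 + 295.4702 = 2131.4926

2131.4926 units


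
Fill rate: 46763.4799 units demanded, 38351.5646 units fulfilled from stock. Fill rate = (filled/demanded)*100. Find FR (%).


FR = 38351.5646 / 46763.4799 * 100 = 82.0118

82.0118%


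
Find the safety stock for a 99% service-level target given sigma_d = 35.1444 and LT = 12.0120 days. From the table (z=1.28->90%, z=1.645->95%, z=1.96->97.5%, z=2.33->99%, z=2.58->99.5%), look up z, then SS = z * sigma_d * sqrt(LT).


From the table, SL = 99% corresponds to z = 2.33
sqrt(LT) = sqrt(12.0120) = 3.4658
SS = 2.33 * 35.1444 * 3.4658 = 283.8048

283.8048 units
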